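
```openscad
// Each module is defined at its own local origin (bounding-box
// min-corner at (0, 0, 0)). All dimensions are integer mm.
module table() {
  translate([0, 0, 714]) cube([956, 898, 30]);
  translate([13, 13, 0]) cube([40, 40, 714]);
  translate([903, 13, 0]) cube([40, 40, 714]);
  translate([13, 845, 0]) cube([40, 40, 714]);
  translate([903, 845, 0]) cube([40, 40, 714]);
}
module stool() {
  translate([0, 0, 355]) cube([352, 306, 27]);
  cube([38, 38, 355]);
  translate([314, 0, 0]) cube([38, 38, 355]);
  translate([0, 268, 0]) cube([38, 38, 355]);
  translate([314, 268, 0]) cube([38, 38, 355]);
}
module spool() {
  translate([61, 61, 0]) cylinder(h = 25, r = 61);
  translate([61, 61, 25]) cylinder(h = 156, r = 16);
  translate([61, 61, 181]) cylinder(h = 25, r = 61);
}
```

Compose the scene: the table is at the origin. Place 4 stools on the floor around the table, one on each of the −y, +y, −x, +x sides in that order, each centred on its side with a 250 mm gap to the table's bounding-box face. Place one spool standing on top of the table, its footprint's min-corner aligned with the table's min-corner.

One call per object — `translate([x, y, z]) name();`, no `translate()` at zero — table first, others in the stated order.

table();
translate([302, -556, 0]) stool();
translate([302, 1148, 0]) stool();
translate([-602, 296, 0]) stool();
translate([1206, 296, 0]) stool();
translate([0, 0, 744]) spool();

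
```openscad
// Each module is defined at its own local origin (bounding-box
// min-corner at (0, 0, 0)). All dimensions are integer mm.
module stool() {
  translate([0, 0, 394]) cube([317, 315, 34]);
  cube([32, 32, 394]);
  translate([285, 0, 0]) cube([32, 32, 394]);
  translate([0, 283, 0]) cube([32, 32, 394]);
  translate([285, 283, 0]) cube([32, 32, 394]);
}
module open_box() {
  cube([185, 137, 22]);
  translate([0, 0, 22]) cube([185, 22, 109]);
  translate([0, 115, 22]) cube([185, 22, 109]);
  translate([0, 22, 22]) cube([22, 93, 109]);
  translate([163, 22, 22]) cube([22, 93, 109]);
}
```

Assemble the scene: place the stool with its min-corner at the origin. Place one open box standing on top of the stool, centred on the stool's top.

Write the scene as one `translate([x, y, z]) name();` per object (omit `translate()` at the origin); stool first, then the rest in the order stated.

stool();
translate([66, 89, 428]) open_box();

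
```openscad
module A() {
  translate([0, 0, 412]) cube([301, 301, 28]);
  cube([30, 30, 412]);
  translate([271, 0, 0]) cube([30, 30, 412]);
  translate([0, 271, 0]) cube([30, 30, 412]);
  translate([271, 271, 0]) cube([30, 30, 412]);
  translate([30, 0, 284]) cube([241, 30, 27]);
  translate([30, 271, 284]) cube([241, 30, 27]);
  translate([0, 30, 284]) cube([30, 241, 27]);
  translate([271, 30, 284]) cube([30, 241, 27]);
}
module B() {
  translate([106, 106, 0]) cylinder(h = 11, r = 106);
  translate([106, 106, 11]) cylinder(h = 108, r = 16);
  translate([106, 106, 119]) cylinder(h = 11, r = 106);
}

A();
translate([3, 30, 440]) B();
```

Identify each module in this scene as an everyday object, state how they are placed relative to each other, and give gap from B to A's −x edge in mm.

The spool's min-x is at 3; the stool's min-x is 0; gap = 3 mm.

A is a stool. B is a spool. The spool is on top of the stool. The gap from the spool to the stool's −x edge is 3 mm.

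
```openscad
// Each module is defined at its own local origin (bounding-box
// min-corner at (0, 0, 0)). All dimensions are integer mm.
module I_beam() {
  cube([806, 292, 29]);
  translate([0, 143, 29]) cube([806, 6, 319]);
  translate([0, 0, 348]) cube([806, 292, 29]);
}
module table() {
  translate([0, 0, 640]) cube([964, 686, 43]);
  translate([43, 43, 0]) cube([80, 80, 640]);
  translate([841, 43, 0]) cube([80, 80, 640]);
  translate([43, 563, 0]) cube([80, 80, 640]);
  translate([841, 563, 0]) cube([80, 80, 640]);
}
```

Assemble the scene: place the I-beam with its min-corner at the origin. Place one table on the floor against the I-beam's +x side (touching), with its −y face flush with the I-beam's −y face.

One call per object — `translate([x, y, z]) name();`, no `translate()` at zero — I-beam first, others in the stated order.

I_beam();
translate([806, 0, 0]) table();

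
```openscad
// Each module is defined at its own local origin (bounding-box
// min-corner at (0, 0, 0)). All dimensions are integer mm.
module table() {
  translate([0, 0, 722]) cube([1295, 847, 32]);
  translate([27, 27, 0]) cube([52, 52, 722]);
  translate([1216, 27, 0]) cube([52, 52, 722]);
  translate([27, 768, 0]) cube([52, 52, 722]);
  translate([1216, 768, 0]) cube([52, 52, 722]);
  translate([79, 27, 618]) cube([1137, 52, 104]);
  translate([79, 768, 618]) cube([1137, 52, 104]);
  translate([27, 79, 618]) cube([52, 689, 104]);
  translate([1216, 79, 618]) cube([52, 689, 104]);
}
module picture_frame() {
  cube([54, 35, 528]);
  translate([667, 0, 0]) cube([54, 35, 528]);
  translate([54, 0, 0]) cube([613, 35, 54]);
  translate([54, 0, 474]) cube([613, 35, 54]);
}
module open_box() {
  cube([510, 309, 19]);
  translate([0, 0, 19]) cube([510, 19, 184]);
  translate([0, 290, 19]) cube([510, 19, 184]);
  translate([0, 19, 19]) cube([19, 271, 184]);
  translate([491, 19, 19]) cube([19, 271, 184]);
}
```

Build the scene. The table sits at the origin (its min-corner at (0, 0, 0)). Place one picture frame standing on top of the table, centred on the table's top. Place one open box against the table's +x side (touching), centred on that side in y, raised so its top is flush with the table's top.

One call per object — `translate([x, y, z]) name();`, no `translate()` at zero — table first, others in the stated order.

table();
translate([287, 406, 754]) picture_frame();
translate([1295, 269, 551]) open_box();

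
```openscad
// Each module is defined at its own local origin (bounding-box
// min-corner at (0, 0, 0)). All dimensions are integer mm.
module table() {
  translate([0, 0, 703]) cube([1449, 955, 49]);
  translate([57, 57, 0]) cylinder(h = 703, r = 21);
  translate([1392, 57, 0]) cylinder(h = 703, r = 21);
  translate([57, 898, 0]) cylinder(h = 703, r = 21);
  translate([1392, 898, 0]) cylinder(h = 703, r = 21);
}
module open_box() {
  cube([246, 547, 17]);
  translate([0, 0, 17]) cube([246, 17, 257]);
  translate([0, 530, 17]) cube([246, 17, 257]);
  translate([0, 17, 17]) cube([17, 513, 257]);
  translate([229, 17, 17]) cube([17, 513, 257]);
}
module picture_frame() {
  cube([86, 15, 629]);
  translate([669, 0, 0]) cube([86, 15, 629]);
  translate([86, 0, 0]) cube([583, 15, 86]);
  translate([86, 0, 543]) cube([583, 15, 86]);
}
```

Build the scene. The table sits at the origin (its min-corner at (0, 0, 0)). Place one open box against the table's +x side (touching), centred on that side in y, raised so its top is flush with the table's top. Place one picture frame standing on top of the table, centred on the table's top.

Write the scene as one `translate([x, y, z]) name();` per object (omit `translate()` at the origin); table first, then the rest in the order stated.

table();
translate([1449, 204, 478]) open_box();
translate([347, 470, 752]) picture_frame();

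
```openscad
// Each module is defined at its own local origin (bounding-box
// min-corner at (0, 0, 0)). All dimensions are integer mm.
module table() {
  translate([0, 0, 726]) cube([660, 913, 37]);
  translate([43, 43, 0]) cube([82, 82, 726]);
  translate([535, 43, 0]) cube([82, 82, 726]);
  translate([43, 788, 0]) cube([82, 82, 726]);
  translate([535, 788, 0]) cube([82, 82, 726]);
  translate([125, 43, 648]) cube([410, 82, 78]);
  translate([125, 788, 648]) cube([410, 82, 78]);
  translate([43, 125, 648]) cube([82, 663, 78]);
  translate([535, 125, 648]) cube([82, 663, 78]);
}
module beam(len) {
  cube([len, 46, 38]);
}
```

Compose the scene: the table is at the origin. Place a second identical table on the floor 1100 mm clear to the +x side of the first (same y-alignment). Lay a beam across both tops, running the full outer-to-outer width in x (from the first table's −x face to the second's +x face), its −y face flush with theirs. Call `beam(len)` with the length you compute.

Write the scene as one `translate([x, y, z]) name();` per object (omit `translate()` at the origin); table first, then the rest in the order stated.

table();
translate([1760, 0, 0]) table();
translate([0, 0, 763]) beam(2420);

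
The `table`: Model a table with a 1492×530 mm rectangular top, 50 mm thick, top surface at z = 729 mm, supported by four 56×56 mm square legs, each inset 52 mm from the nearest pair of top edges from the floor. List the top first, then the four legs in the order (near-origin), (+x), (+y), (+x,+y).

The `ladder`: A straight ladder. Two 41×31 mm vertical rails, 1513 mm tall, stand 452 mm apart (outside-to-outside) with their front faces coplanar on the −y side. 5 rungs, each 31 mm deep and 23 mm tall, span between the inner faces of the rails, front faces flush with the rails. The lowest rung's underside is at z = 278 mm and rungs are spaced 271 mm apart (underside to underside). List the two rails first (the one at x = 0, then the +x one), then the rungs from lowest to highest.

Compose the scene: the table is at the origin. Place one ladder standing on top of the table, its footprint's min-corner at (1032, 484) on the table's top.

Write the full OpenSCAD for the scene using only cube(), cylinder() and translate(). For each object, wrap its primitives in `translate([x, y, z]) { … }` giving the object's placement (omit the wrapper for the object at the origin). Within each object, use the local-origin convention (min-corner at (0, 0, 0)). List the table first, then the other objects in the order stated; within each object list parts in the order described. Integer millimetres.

translate([0, 0, 679]) cube([1492, 530, 50]);
translate([52, 52, 0]) cube([56, 56, 679]);
translate([1384, 52, 0]) cube([56, 56, 679]);
translate([52, 422, 0]) cube([56, 56, 679]);
translate([1384, 422, 0]) cube([56, 56, 679]);
translate([1032, 484, 729]) {
  cube([41, 31, 1513]);
  translate([411, 0, 0]) cube([41, 31, 1513]);
  translate([41, 0, 278]) cube([370, 31, 23]);
  translate([41, 0, 549]) cube([370, 31, 23]);
  translate([41, 0, 820]) cube([370, 31, 23]);
  translate([41, 0, 1091]) cube([370, 31, 23]);
  translate([41, 0, 1362]) cube([370, 31, 23]);
}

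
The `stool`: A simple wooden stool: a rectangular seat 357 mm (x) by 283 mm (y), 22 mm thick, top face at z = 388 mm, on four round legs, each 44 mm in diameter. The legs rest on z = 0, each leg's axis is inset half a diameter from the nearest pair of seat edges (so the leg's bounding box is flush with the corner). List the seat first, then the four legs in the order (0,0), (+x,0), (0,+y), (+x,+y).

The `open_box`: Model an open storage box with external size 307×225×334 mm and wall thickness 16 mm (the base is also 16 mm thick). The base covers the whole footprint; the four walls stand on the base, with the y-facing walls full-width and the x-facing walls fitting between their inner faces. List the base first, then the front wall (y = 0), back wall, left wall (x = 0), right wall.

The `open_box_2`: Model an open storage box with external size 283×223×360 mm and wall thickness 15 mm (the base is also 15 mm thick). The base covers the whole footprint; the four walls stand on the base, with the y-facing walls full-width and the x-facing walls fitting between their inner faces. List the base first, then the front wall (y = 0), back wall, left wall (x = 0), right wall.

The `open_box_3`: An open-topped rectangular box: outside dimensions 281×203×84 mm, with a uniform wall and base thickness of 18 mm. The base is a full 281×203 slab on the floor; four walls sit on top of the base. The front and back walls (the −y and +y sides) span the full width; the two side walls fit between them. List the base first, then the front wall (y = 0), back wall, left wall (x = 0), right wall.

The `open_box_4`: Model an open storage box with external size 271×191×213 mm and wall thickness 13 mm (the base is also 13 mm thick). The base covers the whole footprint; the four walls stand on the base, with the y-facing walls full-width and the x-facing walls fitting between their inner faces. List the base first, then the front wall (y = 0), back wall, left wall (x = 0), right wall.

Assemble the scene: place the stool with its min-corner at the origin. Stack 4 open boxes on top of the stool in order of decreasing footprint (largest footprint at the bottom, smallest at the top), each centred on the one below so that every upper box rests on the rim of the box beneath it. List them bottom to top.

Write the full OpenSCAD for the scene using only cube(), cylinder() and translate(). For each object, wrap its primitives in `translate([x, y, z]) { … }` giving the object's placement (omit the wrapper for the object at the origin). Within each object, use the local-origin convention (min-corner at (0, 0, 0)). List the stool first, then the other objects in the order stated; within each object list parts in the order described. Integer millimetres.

translate([0, 0, 366]) cube([357, 283, 22]);
translate([22, 22, 0]) cylinder(h = 366, r = 22);
translate([335, 22, 0]) cylinder(h = 366, r = 22);
translate([22, 261, 0]) cylinder(h = 366, r = 22);
translate([335, 261, 0]) cylinder(h = 366, r = 22);
translate([25, 29, 388]) {
  cube([307, 225, 16]);
  translate([0, 0, 16]) cube([307, 16, 318]);
  translate([0, 209, 16]) cube([307, 16, 318]);
  translate([0, 16, 16]) cube([16, 193, 318]);
  translate([291, 16, 16]) cube([16, 193, 318]);
}
translate([37, 30, 722]) {
  cube([283, 223, 15]);
  translate([0, 0, 15]) cube([283, 15, 345]);
  translate([0, 208, 15]) cube([283, 15, 345]);
  translate([0, 15, 15]) cube([15, 193, 345]);
  translate([268, 15, 15]) cube([15, 193, 345]);
}
translate([38, 40, 1082]) {
  cube([281, 203, 18]);
  translate([0, 0, 18]) cube([281, 18, 66]);
  translate([0, 185, 18]) cube([281, 18, 66]);
  translate([0, 18, 18]) cube([18, 167, 66]);
  translate([263, 18, 18]) cube([18, 167, 66]);
}
translate([43, 46, 1166]) {
  cube([271, 191, 13]);
  translate([0, 0, 13]) cube([271, 13, 200]);
  translate([0, 178, 13]) cube([271, 13, 200]);
  translate([0, 13, 13]) cube([13, 165, 200]);
  translate([258, 13, 13]) cube([13, 165, 200]);
}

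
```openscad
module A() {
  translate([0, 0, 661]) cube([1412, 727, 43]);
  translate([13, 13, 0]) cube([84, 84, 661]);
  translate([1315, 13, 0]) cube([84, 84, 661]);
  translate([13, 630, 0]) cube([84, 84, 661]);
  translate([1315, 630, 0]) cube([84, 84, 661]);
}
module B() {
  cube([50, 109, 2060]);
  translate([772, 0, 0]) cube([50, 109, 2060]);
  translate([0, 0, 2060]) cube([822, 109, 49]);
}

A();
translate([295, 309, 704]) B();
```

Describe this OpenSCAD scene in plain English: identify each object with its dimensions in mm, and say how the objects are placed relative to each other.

A is a table with a 1412×727 mm rectangular top, 43 mm thick, top surface at z = 704 mm, supported by four 84×84 mm square legs, each inset 13 mm from the nearest pair of top edges, running from the floor.

B is a door frame. The clear opening is 722 mm wide and 2060 mm high. Two 50 mm wide jambs, 109 mm deep, stand either side of the opening from the floor to the top of the opening. A 49 mm thick head sits across the top of both jambs, spanning the full outside width of the frame.

The door frame is on top of the table, centred.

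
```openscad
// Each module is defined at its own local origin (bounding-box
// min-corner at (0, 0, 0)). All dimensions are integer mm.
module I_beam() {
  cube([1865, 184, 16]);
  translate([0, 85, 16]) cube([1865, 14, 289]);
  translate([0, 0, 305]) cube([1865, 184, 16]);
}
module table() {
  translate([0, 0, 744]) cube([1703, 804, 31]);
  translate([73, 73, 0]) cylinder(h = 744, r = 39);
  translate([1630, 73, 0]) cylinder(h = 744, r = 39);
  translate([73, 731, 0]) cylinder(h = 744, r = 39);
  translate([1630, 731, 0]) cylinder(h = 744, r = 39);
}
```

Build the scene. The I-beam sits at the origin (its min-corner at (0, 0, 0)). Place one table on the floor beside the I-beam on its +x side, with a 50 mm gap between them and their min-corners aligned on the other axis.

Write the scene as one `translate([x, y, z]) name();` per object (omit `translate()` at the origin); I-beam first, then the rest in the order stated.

I_beam();
translate([1915, 0, 0]) table();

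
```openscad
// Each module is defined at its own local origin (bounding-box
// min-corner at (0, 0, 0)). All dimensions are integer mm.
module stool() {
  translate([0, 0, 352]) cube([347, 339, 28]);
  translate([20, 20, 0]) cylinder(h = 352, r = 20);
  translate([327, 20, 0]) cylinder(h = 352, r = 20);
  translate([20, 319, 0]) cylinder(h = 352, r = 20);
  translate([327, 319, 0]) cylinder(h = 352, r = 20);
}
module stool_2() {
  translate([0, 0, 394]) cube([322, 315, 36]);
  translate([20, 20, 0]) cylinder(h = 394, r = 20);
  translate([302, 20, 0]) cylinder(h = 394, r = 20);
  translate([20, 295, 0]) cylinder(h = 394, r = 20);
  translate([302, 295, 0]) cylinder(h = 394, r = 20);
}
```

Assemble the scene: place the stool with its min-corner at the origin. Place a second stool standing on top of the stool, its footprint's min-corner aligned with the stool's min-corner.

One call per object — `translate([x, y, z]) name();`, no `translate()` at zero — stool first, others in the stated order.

stool();
translate([0, 0, 380]) stool_2();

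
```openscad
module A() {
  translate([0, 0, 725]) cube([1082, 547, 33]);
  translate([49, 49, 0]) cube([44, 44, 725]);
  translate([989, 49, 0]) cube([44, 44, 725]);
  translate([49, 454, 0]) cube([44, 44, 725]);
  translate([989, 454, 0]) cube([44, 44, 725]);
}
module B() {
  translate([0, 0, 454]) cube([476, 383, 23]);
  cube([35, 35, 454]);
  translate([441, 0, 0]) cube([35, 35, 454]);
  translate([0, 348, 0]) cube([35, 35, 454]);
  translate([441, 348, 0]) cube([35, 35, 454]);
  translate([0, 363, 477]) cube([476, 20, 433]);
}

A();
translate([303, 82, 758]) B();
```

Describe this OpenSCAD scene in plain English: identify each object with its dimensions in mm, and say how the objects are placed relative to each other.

A is a table: top 1082 mm (x) × 547 mm (y), 33 mm thick, upper face at z = 758 mm, on four 44×44 mm square legs, each inset 49 mm from the nearest pair of top edges, running from z = 0 to the bottom of the top.

B is a chair. The seat is a 476×383×23 mm slab with its top at z = 477 mm, on four 35×35 mm corner legs (flush with the seat edges, standing on z = 0). A flat backrest 20 mm thick, 433 mm tall, spans the full seat width and rises from the seat top along its +y edge, rear face flush with the rear of the seat.

The chair is on top of the table, centred.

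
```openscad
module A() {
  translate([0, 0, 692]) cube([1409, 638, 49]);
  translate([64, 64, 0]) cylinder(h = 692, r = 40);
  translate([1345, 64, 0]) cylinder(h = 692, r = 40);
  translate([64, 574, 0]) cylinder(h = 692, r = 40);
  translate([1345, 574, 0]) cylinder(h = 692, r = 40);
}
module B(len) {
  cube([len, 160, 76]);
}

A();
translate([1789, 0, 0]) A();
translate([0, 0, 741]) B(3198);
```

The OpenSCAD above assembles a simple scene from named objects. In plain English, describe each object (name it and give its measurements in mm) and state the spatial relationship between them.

A is a table: top 1409 mm (x) × 638 mm (y), 49 mm thick, upper face at z = 741 mm, on four round legs of 80 mm diameter, each leg's bounding box inset 24 mm from the nearest pair of top edges, running from z = 0 to the bottom of the top.

B is a rectangular beam 3198 mm long (x), 160 mm deep (y), 76 mm thick (z).

The beam spans the tops of two tables placed 380 mm apart, resting at z = 741 mm.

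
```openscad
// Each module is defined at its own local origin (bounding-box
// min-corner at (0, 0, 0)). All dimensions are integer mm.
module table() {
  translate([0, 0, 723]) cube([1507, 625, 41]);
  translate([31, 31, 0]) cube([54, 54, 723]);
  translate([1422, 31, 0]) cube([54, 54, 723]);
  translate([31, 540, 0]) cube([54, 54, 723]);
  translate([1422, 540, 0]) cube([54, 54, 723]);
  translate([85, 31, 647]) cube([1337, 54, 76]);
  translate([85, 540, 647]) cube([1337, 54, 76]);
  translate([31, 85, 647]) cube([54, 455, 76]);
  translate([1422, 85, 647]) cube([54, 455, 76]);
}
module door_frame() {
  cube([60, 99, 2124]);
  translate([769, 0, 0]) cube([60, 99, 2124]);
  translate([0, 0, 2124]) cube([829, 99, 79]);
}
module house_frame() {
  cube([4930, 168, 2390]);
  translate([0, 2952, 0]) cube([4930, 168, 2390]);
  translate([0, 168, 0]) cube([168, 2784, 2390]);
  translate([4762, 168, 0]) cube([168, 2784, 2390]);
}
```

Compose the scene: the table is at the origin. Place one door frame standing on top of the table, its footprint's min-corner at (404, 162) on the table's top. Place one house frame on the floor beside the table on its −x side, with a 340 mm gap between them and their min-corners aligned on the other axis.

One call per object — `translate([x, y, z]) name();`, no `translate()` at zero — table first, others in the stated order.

table();
translate([404, 162, 764]) door_frame();
translate([-5270, 0, 0]) house_frame();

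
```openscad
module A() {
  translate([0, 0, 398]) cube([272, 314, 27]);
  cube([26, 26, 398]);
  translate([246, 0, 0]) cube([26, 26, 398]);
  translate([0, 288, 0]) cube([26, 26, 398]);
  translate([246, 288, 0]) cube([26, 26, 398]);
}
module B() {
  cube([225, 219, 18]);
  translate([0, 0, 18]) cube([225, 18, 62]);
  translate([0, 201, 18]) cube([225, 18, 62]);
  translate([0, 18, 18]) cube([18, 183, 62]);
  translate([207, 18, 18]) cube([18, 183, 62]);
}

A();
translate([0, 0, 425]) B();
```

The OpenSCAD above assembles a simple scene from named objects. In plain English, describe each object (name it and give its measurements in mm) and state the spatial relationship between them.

A is a simple wooden stool: a rectangular seat 272 mm (x) by 314 mm (y), 27 mm thick, top face at z = 425 mm, on four square legs, each 26×26 mm in cross-section. The legs rest on z = 0, each flush with a corner of the seat.

B is an open storage box with external size 225×219×80 mm and wall thickness 18 mm (the base is also 18 mm thick). The base covers the whole footprint; the four walls stand on the base, with the y-facing walls full-width and the x-facing walls fitting between their inner faces.

The open box is on top of the stool.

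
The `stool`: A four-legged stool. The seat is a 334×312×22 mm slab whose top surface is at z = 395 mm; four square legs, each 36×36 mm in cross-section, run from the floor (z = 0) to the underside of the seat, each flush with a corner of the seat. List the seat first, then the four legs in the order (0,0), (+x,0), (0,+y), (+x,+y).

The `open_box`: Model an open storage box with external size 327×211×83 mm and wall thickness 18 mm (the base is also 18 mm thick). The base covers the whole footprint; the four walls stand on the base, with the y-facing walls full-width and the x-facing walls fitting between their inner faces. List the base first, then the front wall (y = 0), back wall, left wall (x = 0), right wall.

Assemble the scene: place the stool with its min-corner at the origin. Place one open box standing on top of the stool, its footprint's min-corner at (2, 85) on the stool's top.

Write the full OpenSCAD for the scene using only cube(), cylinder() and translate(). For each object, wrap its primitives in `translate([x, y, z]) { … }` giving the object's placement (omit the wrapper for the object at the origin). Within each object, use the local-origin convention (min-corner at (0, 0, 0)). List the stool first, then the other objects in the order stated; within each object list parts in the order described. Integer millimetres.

translate([0, 0, 373]) cube([334, 312, 22]);
cube([36, 36, 373]);
translate([298, 0, 0]) cube([36, 36, 373]);
translate([0, 276, 0]) cube([36, 36, 373]);
translate([298, 276, 0]) cube([36, 36, 373]);
translate([2, 85, 395]) {
  cube([327, 211, 18]);
  translate([0, 0, 18]) cube([327, 18, 65]);
  translate([0, 193, 18]) cube([327, 18, 65]);
  translate([0, 18, 18]) cube([18, 175, 65]);
  translate([309, 18, 18]) cube([18, 175, 65]);
}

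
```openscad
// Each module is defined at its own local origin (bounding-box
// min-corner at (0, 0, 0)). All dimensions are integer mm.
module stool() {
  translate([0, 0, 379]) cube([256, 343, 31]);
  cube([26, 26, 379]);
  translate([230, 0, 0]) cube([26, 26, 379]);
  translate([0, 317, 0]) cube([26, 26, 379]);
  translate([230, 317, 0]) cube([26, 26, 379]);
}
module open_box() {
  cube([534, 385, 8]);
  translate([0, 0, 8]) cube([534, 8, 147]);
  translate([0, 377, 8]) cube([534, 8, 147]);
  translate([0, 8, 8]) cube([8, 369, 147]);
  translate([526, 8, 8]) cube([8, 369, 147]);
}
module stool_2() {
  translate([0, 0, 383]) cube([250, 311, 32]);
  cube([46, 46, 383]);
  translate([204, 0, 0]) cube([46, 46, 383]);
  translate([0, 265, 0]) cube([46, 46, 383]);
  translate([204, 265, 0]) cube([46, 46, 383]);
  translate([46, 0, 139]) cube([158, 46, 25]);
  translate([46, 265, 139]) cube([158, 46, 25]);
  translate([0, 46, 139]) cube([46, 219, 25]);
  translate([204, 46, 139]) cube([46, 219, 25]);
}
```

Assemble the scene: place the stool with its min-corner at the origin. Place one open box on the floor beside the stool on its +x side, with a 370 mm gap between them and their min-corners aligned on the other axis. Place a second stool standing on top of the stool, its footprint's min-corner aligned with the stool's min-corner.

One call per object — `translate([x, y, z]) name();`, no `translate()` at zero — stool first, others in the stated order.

stool();
translate([626, 0, 0]) open_box();
translate([0, 0, 410]) stool_2();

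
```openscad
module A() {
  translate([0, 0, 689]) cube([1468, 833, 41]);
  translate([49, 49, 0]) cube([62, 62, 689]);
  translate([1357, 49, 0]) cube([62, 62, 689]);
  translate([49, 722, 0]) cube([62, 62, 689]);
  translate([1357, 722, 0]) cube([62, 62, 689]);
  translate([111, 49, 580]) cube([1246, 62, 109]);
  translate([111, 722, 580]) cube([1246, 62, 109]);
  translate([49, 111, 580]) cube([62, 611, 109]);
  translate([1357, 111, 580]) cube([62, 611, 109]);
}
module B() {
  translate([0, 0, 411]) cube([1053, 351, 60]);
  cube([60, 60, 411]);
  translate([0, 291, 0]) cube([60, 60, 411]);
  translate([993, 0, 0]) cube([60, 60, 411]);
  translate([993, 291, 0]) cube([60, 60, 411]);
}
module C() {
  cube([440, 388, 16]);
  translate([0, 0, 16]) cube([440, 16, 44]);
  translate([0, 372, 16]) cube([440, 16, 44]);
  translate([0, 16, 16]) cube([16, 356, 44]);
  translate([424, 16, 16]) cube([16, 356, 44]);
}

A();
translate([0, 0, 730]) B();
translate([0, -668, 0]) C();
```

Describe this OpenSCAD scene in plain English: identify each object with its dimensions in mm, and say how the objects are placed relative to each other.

A is a table: top 1468 mm (x) × 833 mm (y), 41 mm thick, upper face at z = 730 mm, on four 62×62 mm square legs, each inset 49 mm from the nearest pair of top edges, running from z = 0 to the bottom of the top. Four apron rails, 62 mm thick and 109 mm tall, run between adjacent legs with their top edges flush with the underside of the top and their outer faces flush with the legs' outer faces.

B is a long wooden bench with a 1053 mm (x) × 351 mm (y) seat, 60 mm thick, its top surface 471 mm above the floor. Four 60 mm square legs at the seat corners, flush with the edges, run from z = 0 to the seat underside.

C is an open-topped rectangular box: outside dimensions 440×388×60 mm, with a uniform wall and base thickness of 16 mm. The base is a full 440×388 slab on the floor; four walls sit on top of the base. The front and back walls (the −y and +y sides) span the full width; the two side walls fit between them.

The bench is on top of the table. The open box is on the floor beside the table on its −y side.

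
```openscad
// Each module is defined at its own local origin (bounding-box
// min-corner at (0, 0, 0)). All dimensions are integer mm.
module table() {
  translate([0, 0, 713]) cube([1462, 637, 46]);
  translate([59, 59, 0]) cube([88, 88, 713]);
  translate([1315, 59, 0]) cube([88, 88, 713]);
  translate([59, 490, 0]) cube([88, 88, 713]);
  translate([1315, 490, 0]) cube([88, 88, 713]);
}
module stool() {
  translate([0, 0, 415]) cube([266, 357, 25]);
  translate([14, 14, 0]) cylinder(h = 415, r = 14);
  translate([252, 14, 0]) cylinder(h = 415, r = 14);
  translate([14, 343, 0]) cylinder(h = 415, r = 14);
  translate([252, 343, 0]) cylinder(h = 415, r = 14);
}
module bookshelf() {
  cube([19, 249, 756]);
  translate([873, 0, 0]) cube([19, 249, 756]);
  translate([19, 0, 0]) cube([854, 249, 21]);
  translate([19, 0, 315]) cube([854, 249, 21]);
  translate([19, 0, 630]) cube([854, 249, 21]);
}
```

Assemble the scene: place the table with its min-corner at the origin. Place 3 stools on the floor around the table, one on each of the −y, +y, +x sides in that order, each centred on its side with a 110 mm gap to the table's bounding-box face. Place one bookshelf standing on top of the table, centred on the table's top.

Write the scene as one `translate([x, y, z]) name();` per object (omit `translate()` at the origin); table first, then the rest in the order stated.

table();
translate([598, -467, 0]) stool();
translate([598, 747, 0]) stool();
translate([1572, 140, 0]) stool();
translate([285, 194, 759]) bookshelf();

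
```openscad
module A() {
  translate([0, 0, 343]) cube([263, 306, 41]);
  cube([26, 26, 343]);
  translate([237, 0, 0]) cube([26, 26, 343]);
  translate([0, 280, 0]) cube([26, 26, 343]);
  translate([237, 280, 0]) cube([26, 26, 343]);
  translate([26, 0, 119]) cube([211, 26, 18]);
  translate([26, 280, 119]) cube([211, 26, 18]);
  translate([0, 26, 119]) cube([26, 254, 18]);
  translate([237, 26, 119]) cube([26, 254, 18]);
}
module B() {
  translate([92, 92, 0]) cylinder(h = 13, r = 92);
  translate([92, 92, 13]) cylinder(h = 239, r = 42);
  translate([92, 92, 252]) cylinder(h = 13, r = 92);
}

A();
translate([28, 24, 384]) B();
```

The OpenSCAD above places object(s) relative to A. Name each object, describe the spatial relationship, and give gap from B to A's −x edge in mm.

A is a stool. B is a spool. The spool is on top of the stool. The gap from the spool to the stool's −x edge is 28 mm.

The spool's min-x is at 28; the stool's min-x is 0; gap = 28 mm.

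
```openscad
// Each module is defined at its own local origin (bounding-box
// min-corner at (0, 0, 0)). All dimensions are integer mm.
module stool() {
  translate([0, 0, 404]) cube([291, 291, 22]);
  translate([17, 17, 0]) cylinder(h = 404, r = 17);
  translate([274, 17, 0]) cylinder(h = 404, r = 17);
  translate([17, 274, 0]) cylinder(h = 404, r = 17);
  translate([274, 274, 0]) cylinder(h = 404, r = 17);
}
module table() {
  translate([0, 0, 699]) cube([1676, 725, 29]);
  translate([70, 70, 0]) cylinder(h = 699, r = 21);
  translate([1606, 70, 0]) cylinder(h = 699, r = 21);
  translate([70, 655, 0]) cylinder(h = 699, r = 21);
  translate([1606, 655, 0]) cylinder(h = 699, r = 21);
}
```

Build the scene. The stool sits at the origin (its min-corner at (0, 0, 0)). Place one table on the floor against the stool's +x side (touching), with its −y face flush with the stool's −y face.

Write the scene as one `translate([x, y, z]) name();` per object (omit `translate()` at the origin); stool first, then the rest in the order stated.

stool();
translate([291, 0, 0]) table();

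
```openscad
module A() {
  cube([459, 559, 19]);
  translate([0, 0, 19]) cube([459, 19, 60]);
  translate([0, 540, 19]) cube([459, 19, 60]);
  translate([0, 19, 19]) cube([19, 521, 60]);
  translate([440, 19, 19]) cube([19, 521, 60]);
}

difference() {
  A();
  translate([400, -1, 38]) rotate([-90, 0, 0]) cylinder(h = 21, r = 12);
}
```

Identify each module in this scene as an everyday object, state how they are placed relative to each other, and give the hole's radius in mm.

The subtracted cylinder has r = 12 mm.

A is an open box. The open box has a circular hole through its front wall. The hole's radius is 12 mm.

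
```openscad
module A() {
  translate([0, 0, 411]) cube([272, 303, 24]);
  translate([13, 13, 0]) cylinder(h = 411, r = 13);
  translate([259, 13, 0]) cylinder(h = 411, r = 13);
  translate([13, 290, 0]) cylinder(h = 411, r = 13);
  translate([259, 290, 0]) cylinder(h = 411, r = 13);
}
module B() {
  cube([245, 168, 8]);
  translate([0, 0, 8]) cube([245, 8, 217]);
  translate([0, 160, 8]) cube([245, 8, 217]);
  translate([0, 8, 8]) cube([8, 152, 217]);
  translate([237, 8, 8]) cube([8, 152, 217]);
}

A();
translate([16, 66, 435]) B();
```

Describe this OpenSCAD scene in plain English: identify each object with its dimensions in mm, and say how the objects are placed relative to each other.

A is a simple wooden stool: a rectangular seat 272 mm (x) by 303 mm (y), 24 mm thick, top face at z = 435 mm, on four round legs, each 26 mm in diameter. The legs rest on z = 0, each leg's axis is inset half a diameter from the nearest pair of seat edges (so the leg's bounding box is flush with the corner).

B is an open storage box with external size 245×168×225 mm and wall thickness 8 mm (the base is also 8 mm thick). The base covers the whole footprint; the four walls stand on the base, with the y-facing walls full-width and the x-facing walls fitting between their inner faces.

The open box is on top of the stool.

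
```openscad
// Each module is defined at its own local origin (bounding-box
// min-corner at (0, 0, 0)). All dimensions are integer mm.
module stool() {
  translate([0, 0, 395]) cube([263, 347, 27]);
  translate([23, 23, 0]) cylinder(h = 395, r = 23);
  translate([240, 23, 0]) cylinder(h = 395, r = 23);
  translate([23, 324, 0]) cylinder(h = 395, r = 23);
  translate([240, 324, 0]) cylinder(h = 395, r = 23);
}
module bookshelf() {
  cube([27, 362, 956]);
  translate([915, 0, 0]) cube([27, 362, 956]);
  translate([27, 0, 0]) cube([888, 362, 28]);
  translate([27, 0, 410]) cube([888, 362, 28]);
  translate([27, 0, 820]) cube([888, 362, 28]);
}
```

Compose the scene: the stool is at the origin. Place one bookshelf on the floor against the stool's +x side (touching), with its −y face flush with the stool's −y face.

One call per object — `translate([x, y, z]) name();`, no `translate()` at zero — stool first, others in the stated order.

stool();
translate([263, 0, 0]) bookshelf();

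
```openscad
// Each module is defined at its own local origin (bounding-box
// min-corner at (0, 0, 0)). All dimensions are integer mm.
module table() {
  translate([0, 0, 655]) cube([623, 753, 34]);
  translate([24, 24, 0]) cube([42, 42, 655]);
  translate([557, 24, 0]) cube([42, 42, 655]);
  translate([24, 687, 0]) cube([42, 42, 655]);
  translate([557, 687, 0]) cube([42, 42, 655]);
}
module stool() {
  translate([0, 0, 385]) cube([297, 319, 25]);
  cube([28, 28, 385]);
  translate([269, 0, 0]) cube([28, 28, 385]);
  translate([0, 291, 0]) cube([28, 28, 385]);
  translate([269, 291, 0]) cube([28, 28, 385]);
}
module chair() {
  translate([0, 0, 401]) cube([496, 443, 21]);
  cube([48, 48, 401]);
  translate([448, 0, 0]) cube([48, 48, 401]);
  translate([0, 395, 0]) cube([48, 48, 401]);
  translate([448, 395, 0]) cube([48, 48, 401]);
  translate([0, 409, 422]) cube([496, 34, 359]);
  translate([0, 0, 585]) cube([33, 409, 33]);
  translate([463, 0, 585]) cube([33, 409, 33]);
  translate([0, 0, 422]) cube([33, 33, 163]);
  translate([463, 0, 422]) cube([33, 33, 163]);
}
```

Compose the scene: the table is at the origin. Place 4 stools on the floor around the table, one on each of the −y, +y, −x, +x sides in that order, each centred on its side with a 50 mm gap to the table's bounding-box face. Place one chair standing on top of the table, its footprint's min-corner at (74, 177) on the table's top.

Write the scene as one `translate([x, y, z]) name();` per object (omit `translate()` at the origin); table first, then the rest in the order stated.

table();
translate([163, -369, 0]) stool();
translate([163, 803, 0]) stool();
translate([-347, 217, 0]) stool();
translate([673, 217, 0]) stool();
translate([74, 177, 689]) chair();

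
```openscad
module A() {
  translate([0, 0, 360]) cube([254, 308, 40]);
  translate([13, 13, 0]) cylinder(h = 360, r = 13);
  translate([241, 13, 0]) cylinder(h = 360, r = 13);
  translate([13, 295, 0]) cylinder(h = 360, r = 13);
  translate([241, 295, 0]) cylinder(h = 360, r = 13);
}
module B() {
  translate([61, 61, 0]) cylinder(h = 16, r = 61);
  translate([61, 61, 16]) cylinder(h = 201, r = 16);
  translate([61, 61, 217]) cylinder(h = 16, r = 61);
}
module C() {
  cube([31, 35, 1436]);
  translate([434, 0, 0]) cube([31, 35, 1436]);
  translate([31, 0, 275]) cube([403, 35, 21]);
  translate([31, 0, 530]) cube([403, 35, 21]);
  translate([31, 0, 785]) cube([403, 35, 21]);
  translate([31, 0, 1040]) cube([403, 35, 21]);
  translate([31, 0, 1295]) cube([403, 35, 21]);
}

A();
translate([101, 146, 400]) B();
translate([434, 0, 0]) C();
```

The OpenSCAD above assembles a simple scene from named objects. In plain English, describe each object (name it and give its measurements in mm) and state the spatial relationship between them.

A is a four-legged stool. The seat is a 254×308×40 mm slab whose top surface is at z = 400 mm; four round legs, each 26 mm in diameter, run from the floor (z = 0) to the underside of the seat, each leg's axis is inset half a diameter from the nearest pair of seat edges (so the leg's bounding box is flush with the corner).

B is a spool: two coaxial disc flanges of radius 61 mm and thickness 16 mm, joined by a core cylinder of radius 16 mm and height 201 mm. The lower flange rests on z = 0 and the three cylinders share a vertical axis.

C is a wooden ladder with two side rails of 31×35 mm section and 1436 mm height, set 465 mm apart overall. Between them run 5 rectangular rungs (35 mm deep, 21 mm thick), front faces flush with the rails' −y face. The bottom of the first rung is 275 mm above the floor and each subsequent rung is 255 mm higher than the one below.

The spool is on top of the stool. The ladder is on the floor beside the stool on its +x side.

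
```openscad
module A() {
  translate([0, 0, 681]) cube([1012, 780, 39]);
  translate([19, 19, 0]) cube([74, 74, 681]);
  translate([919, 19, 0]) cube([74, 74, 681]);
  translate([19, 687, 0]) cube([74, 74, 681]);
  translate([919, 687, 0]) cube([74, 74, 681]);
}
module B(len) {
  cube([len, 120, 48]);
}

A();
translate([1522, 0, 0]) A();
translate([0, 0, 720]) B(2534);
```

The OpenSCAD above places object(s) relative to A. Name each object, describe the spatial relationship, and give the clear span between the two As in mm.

A is a table. B is a beam. A beam spans the tops of two tables. The clear span between the two tables is 510 mm.

Second table starts at x = 1522; first ends at x = 1012; clear span = 1522 − 1012 = 510 mm.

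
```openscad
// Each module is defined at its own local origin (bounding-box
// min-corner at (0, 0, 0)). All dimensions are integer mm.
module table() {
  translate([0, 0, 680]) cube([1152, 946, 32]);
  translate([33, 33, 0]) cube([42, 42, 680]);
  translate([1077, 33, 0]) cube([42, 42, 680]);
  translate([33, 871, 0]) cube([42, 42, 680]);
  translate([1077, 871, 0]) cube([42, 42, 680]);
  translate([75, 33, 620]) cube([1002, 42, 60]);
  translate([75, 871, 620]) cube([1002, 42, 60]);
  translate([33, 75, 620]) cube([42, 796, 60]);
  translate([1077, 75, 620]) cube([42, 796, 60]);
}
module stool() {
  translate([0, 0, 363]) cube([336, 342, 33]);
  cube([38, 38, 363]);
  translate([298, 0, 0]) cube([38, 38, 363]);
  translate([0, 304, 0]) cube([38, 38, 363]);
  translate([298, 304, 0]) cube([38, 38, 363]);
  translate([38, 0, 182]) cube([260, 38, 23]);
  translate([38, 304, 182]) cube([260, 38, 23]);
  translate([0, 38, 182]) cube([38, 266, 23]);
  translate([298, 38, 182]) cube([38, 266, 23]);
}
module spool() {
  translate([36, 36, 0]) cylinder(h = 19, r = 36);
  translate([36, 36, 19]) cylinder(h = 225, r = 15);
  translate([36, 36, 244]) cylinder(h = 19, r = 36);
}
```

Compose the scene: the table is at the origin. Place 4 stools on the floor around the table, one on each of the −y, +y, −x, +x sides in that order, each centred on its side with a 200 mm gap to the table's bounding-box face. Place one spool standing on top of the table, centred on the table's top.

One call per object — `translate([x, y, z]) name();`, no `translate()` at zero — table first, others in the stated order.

table();
translate([408, -542, 0]) stool();
translate([408, 1146, 0]) stool();
translate([-536, 302, 0]) stool();
translate([1352, 302, 0]) stool();
translate([540, 437, 712]) spool();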